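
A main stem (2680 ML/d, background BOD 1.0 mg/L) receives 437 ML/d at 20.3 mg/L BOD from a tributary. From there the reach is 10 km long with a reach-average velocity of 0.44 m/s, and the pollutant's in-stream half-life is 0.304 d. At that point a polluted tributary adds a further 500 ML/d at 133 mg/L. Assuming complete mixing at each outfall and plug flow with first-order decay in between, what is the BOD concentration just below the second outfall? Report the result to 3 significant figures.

20.1 mg/L

Flow-weighted average: C = (2680·1.000 + 437.0·20.30) / 3117 = 11550/3117 = 3.706 mg/L; combined flow 3117 ML/d.
Travel time t = 10·1000 / 0.44 = 22730 s = 6.313 h.
Half-life 0.304 d → k = ln 2 / 0.304 = 2.280 d⁻¹.
Decay over the reach: 3.706·exp(−kt) = 3.706·0.5489 = 2.034 mg/L.
At the second outfall, C = (3117·2.034 + 500.0·133.0) / (3117 + 500.0) = 20.14 mg/L.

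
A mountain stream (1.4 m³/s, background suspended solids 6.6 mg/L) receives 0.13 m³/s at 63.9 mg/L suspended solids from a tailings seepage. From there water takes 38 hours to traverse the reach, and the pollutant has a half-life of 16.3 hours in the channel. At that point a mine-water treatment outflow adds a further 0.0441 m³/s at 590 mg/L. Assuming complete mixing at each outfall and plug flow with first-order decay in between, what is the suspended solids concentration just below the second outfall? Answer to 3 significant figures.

Conservation of mass: C = (1.400·6.600 + 0.1300·63.90) / 1.530 = 17.55/1.530 = 11.47 mg/L; combined flow 1.530 m³/s.
Half-life 16.3 h → k = ln 2 / 16.3 = 0.04252 h⁻¹ = 1.021 d⁻¹.
First-order decay: C = 11.47·exp(−k·t) = 11.47·0.1987 = 2.279 mg/L.
Second outfall: C = (1.530·2.279 + 0.04410·590.0)/1.574 = 18.74 mg/L.

18.7 mg/L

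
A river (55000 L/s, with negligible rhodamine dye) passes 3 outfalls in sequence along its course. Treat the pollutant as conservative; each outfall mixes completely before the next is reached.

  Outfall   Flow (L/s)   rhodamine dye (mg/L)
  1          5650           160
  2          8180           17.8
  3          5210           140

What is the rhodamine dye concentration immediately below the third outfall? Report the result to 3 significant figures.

Outfall 1: combined Q = 60650 L/s; C = (55000·0 + 5650·160.0)/60650 = 14.91 mg/L.
Outfall 2: combined Q = 68830 L/s; C = (60650·14.91 + 8180·17.80)/68830 = 15.25 mg/L.
Outfall 3: combined Q = 74040 L/s; C = (68830·15.25 + 5210·140.0)/74040 = 24.03 mg/L.

24.0 mg/L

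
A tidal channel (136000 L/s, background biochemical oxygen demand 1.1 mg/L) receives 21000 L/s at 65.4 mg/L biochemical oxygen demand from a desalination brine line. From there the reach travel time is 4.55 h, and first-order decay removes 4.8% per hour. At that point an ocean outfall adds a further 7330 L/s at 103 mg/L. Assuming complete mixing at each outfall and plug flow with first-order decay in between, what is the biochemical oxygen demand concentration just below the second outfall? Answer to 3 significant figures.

12.0 mg/L

After mixing, C = (136000·1.100 + 21000·65.40) / 157000 = 1523000/157000 = 9.701 mg/L; combined flow 157000 L/s.
4.8%/h lost → k = −ln(1 − 0.048) = 0.04919 h⁻¹.
After decay, C = 9.701 × e^(−kt) = 9.701 × 0.7995 = 7.755 mg/L.
At the second outfall, C = (157000·7.755 + 7330·103.0) / (157000 + 7330) = 12.00 mg/L.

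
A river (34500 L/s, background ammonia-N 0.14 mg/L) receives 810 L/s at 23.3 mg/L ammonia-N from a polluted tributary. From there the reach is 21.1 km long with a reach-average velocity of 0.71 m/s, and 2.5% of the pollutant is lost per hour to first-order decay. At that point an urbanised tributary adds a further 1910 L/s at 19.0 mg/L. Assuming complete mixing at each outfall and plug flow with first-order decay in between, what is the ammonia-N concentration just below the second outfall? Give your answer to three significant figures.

1.49 mg/L

Flow-weighted average: C = (34500·0.1400 + 810.0·23.30) / 35310 = 23700/35310 = 0.6713 mg/L; combined flow 35310 L/s.
Travel time t = 21.1·1000 / 0.71 = 29720 s = 8.255 h.
2.5%/h lost → k = −ln(1 − 0.025) = 0.02532 h⁻¹.
Decay over the reach: 0.6713·exp(−kt) = 0.6713·0.8114 = 0.5447 mg/L.
At the second outfall, C = (35310·0.5447 + 1910·19.00) / (35310 + 1910) = 1.492 mg/L.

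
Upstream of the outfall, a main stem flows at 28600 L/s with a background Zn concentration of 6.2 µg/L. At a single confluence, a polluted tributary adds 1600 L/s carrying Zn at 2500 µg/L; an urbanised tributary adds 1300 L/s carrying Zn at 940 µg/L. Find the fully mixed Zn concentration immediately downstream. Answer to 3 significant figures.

Flow-weighted average: C = (28600·6.200 + 1600·2500 + 1300·940.0) / 31500 = 5399000/31500 = 171.4 µg/L.

171 µg/L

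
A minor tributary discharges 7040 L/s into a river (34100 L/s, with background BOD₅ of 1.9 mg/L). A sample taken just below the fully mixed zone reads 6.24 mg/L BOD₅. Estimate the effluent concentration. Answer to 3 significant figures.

27.3 mg/L

Mass balance: 34100·1.900 + 7040·Cₑ = 41140·6.240
→ Cₑ = (41140·6.240 − 34100·1.900) / 7040 = 27.26 mg/L.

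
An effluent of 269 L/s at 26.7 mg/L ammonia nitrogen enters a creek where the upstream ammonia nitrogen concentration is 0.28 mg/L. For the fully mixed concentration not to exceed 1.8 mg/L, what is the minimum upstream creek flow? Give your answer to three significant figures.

Set C_mix = 1.8: (Q·0.2800 + 269.0·26.70) / (Q + 269.0) = 1.8
→ Q = 269.0·(26.70 − 1.8)/(1.8 − 0.2800) = 4407 L/s.

4410 L/s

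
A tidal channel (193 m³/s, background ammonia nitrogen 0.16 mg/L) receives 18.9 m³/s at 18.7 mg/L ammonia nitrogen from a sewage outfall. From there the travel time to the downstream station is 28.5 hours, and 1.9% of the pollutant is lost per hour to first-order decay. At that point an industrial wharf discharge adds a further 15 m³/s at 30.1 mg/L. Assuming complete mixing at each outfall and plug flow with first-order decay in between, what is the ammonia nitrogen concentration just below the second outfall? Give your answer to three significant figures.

Mixed concentration C = ΣQC/ΣQ = (193.0·0.1600 + 18.90·18.70) / 211.9 = 384.3/211.9 = 1.814 mg/L; combined flow 211.9 m³/s.
1.9%/h lost → k = −ln(1 − 0.019) = 0.01918 h⁻¹.
Decay over the reach: 1.814·exp(−kt) = 1.814·0.5789 = 1.050 mg/L.
Second outfall: C = (211.9·1.050 + 15.00·30.10)/226.9 = 2.970 mg/L.

2.97 mg/L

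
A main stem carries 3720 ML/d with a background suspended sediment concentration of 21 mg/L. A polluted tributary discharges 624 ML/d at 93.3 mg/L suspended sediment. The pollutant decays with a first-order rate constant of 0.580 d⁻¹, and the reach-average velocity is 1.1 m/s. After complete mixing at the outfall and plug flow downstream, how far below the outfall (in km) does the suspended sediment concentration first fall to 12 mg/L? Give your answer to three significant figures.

158 km

Mass balance: C = (3720·21.00 + 624.0·93.30) / 4344 = 136300/4344 = 31.39 mg/L.
Set 31.39·exp(−k·t) = 12 → t = ln(31.39/12)/k = 143200 s = 39.78 h.
Distance = v·t = 1.1·143200 = 157500 m = 157.5 km.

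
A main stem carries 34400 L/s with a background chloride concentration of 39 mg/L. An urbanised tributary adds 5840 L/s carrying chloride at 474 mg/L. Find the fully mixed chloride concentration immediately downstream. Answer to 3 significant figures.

102 mg/L

After mixing, C = (34400·39.00 + 5840·474.0) / 40240 = 4110000/40240 = 102.1 mg/L.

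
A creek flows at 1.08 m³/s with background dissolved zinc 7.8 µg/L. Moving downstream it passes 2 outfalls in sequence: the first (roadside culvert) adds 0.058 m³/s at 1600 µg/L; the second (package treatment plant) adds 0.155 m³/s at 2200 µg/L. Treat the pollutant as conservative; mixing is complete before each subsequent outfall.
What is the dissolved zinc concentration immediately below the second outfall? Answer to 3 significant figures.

Below outfall 1: Q → 1.138 m³/s, C = (1.080·7.800 + 0.05800·1600)/1.138 = 88.95 µg/L.
Below outfall 2: Q → 1.293 m³/s, C = (1.138·88.95 + 0.1550·2200)/1.293 = 342.0 µg/L.

342 µg/L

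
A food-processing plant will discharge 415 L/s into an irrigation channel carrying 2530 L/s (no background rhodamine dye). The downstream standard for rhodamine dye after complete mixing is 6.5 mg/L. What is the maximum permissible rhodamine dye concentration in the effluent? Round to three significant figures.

46.1 mg/L

At the limit, (Qr·Cr + Qe·Cₑ)/(Qr + Qe) = 6.5:
Cₑ = (2945·6.5 − 2530·0) / 415.0 = 46.13 mg/L.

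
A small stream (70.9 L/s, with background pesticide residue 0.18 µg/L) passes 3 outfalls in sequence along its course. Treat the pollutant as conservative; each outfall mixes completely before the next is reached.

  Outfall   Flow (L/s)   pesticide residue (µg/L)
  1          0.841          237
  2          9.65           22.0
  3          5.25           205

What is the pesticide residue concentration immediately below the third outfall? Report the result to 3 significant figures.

Below outfall 1: Q → 71.74 L/s, C = (70.90·0.1800 + 0.8410·237.0)/71.74 = 2.956 µg/L.
Below outfall 2: Q → 81.39 L/s, C = (71.74·2.956 + 9.650·22.00)/81.39 = 5.214 µg/L.
Below outfall 3: Q → 86.64 L/s, C = (81.39·5.214 + 5.250·205.0)/86.64 = 17.32 µg/L.

17.3 µg/L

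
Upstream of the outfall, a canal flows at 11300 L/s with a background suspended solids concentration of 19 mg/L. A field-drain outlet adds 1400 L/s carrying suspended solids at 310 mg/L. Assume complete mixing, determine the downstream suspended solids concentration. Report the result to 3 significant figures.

Flow-weighted average: C = (11300·19.00 + 1400·310.0) / 12700 = 648700/12700 = 51.08 mg/L.

51.1 mg/L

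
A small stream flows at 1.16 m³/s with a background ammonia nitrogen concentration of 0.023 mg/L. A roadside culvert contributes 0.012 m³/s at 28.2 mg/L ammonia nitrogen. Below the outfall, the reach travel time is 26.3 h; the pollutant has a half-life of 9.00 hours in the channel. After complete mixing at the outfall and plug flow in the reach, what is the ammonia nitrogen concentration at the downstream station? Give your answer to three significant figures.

After mixing, C = (1.160·0.02300 + 0.01200·28.20) / 1.172 = 0.3651/1.172 = 0.3115 mg/L.
Half-life 9.00 h → k = ln 2 / 9.00 = 0.07702 h⁻¹ = 1.848 d⁻¹.
After decay, C = 0.3115 × e^(−kt) = 0.3115 × 0.1319 = 0.04109 mg/L.

0.0411 mg/L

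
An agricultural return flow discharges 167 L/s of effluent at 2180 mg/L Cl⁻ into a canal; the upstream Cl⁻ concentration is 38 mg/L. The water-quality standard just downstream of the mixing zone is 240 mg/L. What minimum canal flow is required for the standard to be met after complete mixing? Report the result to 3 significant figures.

Set C_mix = 240: (Q·38.00 + 167.0·2180) / (Q + 167.0) = 240
→ Q = 167.0·(2180 − 240)/(240 − 38.00) = 1604 L/s.

1600 L/s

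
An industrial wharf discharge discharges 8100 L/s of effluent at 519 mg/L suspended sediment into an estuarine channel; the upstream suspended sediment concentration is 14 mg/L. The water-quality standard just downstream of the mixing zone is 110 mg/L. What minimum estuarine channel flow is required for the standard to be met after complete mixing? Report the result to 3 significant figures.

34500 L/s

Set C_mix = 110: (Q·14.00 + 8100·519.0) / (Q + 8100) = 110
→ Q = 8100·(519.0 − 110)/(110 − 14.00) = 34510 L/s.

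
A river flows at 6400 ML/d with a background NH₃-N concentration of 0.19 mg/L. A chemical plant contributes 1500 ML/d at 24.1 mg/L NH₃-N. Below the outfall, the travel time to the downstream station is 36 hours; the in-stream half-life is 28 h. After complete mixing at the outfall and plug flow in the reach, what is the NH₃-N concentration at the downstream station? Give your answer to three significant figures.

1.94 mg/L

Conservation of mass: C = (6400·0.1900 + 1500·24.10) / 7900 = 37370/7900 = 4.730 mg/L.
Half-life 28 h → k = ln 2 / 28 = 0.02476 h⁻¹ = 0.5941 d⁻¹.
Applying C = C₀e^(−kt): 4.730 × 0.4102 = 1.940 mg/L.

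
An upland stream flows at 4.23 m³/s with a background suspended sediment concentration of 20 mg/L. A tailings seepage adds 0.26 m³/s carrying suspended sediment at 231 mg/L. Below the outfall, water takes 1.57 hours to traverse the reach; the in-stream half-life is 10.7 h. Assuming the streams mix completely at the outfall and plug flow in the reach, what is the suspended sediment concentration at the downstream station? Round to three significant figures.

29.1 mg/L

Flow-weighted average: C = (4.230·20.00 + 0.2600·231.0) / 4.490 = 144.7/4.490 = 32.22 mg/L.
Half-life 10.7 h → k = ln 2 / 10.7 = 0.06478 h⁻¹ = 1.555 d⁻¹.
After decay, C = 32.22 × e^(−kt) = 32.22 × 0.9033 = 29.10 mg/L.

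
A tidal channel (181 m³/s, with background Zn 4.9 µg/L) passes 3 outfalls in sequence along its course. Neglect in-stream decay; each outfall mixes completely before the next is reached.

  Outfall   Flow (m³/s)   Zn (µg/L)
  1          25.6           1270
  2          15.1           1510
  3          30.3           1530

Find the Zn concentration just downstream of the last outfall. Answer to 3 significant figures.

407 µg/L

Outfall 1: combined Q = 206.6 m³/s; C = (181.0·4.900 + 25.60·1270)/206.6 = 161.7 µg/L.
Outfall 2: combined Q = 221.7 m³/s; C = (206.6·161.7 + 15.10·1510)/221.7 = 253.5 µg/L.
Outfall 3: combined Q = 252.0 m³/s; C = (221.7·253.5 + 30.30·1530)/252.0 = 407.0 µg/L.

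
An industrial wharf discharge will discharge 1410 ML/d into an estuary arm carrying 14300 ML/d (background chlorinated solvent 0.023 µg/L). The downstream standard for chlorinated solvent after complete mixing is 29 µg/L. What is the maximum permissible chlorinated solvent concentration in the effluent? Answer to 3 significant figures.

323 µg/L

At the limit, (Qr·Cr + Qe·Cₑ)/(Qr + Qe) = 29:
Cₑ = (15710·29 − 14300·0.02300) / 1410 = 322.9 µg/L.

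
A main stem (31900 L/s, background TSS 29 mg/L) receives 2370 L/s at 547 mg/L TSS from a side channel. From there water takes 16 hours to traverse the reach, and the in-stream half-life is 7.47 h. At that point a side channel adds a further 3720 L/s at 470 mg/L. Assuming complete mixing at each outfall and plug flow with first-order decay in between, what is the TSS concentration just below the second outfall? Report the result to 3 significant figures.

59.3 mg/L

Flow-weighted average: C = (31900·29.00 + 2370·547.0) / 34270 = 2221000/34270 = 64.82 mg/L; combined flow 34270 L/s.
Half-life 7.47 h → k = ln 2 / 7.47 = 0.09279 h⁻¹ = 2.227 d⁻¹.
First-order decay: C = 64.82·exp(−k·t) = 64.82·0.2266 = 14.69 mg/L.
Second outfall: C = (34270·14.69 + 3720·470.0)/37990 = 59.27 mg/L.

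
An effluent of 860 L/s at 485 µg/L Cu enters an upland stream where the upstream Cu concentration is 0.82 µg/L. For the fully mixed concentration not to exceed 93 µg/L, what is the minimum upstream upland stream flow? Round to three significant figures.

Set C_mix = 93: (Q·0.8200 + 860.0·485.0) / (Q + 860.0) = 93
→ Q = 860.0·(485.0 − 93)/(93 − 0.8200) = 3657 L/s.

3660 L/s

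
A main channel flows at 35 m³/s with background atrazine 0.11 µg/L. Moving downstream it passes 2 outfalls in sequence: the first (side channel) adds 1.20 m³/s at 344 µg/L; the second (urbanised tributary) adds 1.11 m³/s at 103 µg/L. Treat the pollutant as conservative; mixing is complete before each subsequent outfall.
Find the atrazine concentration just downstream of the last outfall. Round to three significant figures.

Below outfall 1: Q → 36.20 m³/s, C = (35.00·0.1100 + 1.200·344.0)/36.20 = 11.51 µg/L.
Below outfall 2: Q → 37.31 m³/s, C = (36.20·11.51 + 1.110·103.0)/37.31 = 14.23 µg/L.

14.2 µg/L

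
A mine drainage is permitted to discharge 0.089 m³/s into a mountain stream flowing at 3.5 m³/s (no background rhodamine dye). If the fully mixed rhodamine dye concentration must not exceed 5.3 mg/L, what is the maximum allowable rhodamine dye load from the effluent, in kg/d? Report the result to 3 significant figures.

1640 kg/d

Mass balance at the limit: 3.500·0 + 0.08900·Cₑ = 3.589·5.3 → Cₑ = 213.7 mg/L.
Load = 0.08900 m³/s × 213.7 g/m³ × 86 400 s/d = 1643 kg/d.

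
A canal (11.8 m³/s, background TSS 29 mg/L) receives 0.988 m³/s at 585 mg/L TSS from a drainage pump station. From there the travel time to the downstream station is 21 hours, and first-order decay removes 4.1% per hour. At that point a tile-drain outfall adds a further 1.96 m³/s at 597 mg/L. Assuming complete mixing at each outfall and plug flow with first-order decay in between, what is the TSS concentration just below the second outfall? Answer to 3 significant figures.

Mixed concentration C = ΣQC/ΣQ = (11.80·29.00 + 0.9880·585.0) / 12.79 = 920.2/12.79 = 71.96 mg/L; combined flow 12.79 m³/s.
4.1%/h lost → k = −ln(1 − 0.041) = 0.04186 h⁻¹.
After decay, C = 71.96 × e^(−kt) = 71.96 × 0.4151 = 29.87 mg/L.
At the second outfall, C = (12.79·29.87 + 1.960·597.0) / (12.79 + 1.960) = 105.2 mg/L.

105 mg/L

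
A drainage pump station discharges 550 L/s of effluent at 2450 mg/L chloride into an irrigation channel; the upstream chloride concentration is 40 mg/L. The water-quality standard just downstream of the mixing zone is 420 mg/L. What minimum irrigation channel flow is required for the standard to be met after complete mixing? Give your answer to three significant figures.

2940 L/s

Set C_mix = 420: (Q·40.00 + 550.0·2450) / (Q + 550.0) = 420
→ Q = 550.0·(2450 − 420)/(420 − 40.00) = 2938 L/s.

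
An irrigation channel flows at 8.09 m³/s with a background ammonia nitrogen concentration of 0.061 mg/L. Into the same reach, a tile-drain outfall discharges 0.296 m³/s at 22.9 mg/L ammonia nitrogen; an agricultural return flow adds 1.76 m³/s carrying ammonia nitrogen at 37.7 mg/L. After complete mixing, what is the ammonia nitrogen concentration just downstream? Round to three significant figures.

7.26 mg/L

After mixing, C = (8.090·0.06100 + 0.2960·22.90 + 1.760·37.70) / 10.15 = 73.62/10.15 = 7.256 mg/L.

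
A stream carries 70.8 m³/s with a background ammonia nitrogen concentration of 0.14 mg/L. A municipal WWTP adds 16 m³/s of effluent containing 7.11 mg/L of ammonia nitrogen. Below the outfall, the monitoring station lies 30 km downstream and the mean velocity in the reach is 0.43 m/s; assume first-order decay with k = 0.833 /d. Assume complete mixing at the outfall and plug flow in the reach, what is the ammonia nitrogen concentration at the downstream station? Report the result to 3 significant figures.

Flow-weighted average: C = (70.80·0.1400 + 16.00·7.110) / 86.80 = 123.7/86.80 = 1.425 mg/L.
Travel time t = 30·1000 / 0.43 = 69770 s = 19.38 h.
After decay, C = 1.425 × e^(−kt) = 1.425 × 0.5104 = 0.7272 mg/L.

0.727 mg/L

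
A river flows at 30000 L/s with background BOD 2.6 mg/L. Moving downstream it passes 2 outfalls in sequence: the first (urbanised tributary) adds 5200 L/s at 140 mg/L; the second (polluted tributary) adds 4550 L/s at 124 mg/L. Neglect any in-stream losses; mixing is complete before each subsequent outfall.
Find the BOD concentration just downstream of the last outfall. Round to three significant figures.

Outfall 1: combined Q = 35200 L/s; C = (30000·2.600 + 5200·140.0)/35200 = 22.90 mg/L.
Outfall 2: combined Q = 39750 L/s; C = (35200·22.90 + 4550·124.0)/39750 = 34.47 mg/L.

34.5 mg/L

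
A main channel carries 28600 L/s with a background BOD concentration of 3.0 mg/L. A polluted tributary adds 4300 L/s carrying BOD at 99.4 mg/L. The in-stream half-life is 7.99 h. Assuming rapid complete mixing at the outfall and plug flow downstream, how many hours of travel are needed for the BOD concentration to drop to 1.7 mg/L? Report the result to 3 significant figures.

Flow-weighted average: C = (28600·3.000 + 4300·99.40) / 32900 = 513200/32900 = 15.60 mg/L.
Half-life 7.99 h → k = ln 2 / 7.99 = 0.08675 h⁻¹ = 2.082 d⁻¹.
15.60·exp(−k·t) = 1.7 → t = ln(15.60/1.7)/k = 91980 s = 25.55 h.

25.6 h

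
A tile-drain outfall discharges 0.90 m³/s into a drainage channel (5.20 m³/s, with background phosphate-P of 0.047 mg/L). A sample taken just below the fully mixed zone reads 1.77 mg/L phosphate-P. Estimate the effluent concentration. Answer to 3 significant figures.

11.7 mg/L

Mass balance: 5.200·0.04700 + 0.9000·Cₑ = 6.100·1.770
→ Cₑ = (6.100·1.770 − 5.200·0.04700) / 0.9000 = 11.73 mg/L.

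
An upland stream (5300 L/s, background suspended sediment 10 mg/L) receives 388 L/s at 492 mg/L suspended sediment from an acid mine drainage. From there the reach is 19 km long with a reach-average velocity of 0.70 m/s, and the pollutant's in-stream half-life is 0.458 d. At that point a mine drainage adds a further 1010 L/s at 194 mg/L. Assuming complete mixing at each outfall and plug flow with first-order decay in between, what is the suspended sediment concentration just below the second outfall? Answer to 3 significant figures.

51.9 mg/L

Mass balance: C = (5300·10.00 + 388.0·492.0) / 5688 = 243900/5688 = 42.88 mg/L; combined flow 5688 L/s.
Travel time t = 19·1000 / 0.70 = 27140 s = 7.540 h.
Half-life 0.458 d → k = ln 2 / 0.458 = 1.513 d⁻¹.
After decay, C = 42.88 × e^(−kt) = 42.88 × 0.6216 = 26.65 mg/L.
At the second outfall, C = (5688·26.65 + 1010·194.0) / (5688 + 1010) = 51.89 mg/L.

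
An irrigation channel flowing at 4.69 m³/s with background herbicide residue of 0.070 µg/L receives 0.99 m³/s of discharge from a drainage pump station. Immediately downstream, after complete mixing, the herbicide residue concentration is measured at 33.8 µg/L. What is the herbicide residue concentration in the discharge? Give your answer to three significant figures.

194 µg/L

Mass balance: 4.690·0.07000 + 0.9900·Cₑ = 5.680·33.80
→ Cₑ = (5.680·33.80 − 4.690·0.07000) / 0.9900 = 193.6 µg/L.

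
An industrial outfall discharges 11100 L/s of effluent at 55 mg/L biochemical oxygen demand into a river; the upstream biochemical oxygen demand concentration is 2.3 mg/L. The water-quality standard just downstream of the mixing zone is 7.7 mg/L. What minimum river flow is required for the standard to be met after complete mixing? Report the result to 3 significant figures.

Set C_mix = 7.7: (Q·2.300 + 11100·55.00) / (Q + 11100) = 7.7
→ Q = 11100·(55.00 − 7.7)/(7.7 − 2.300) = 97230 L/s.

97200 L/s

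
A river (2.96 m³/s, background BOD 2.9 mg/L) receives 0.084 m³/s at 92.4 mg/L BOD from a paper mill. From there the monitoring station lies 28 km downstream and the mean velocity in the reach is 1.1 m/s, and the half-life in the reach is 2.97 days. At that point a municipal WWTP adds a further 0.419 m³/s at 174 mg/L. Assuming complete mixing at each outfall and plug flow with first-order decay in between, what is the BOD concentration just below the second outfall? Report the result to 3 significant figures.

25.5 mg/L

After mixing, C = (2.960·2.900 + 0.08400·92.40) / 3.044 = 16.35/3.044 = 5.370 mg/L; combined flow 3.044 m³/s.
Travel time t = 28·1000 / 1.1 = 25450 s = 7.071 h.
Half-life 2.97 d → k = ln 2 / 2.97 = 0.2334 d⁻¹.
First-order decay: C = 5.370·exp(−k·t) = 5.370·0.9336 = 5.013 mg/L.
At the second outfall, C = (3.044·5.013 + 0.4190·174.0) / (3.044 + 0.4190) = 25.46 mg/L.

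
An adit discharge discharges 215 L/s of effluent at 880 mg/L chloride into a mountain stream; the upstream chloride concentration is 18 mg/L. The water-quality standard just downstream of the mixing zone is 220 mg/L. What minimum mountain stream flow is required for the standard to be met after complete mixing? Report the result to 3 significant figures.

702 L/s

Set C_mix = 220: (Q·18.00 + 215.0·880.0) / (Q + 215.0) = 220
→ Q = 215.0·(880.0 − 220)/(220 − 18.00) = 702.5 L/s.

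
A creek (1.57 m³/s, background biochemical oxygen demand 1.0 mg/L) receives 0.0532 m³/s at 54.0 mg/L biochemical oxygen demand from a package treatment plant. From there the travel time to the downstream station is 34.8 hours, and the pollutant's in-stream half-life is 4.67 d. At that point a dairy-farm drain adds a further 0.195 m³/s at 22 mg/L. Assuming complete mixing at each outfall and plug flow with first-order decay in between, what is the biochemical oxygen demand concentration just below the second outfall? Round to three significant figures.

4.33 mg/L

Conservation of mass: C = (1.570·1.000 + 0.05320·54.00) / 1.623 = 4.443/1.623 = 2.737 mg/L; combined flow 1.623 m³/s.
Half-life 4.67 d → k = ln 2 / 4.67 = 0.1484 d⁻¹.
Decay over the reach: 2.737·exp(−kt) = 2.737·0.8064 = 2.207 mg/L.
Second outfall: C = (1.623·2.207 + 0.1950·22.00)/1.818 = 4.330 mg/L.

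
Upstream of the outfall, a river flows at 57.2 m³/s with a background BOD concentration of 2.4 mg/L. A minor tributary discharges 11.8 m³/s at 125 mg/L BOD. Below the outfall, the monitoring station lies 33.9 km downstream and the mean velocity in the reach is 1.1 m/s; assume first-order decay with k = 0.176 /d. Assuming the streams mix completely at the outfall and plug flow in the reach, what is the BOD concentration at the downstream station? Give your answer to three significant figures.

21.9 mg/L

Mixed concentration C = ΣQC/ΣQ = (57.20·2.400 + 11.80·125.0) / 69.00 = 1612/69.00 = 23.37 mg/L.
Travel time t = 33.9·1000 / 1.1 = 30820 s = 8.561 h.
Applying C = C₀e^(−kt): 23.37 × 0.9392 = 21.94 mg/L.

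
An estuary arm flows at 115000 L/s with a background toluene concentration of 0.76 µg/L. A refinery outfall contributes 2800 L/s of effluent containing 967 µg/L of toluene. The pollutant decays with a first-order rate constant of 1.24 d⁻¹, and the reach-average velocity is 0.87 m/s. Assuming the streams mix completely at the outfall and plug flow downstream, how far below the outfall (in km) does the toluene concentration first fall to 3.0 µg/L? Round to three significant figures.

Mass balance: C = (115000·0.7600 + 2800·967.0) / 117800 = 2795000/117800 = 23.73 µg/L.
Set 23.73·exp(−k·t) = 3.0 → t = ln(23.73/3.0)/k = 144100 s = 40.03 h.
Distance = v·t = 0.87·144100 = 125400 m = 125.4 km.

125 km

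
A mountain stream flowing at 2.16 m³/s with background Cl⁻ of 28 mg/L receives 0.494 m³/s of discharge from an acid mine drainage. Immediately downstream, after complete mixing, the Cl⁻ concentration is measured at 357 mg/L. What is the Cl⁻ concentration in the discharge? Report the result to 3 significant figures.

1800 mg/L

Mass balance: 2.160·28.00 + 0.4940·Cₑ = 2.654·357.0
→ Cₑ = (2.654·357.0 − 2.160·28.00) / 0.4940 = 1796 mg/L.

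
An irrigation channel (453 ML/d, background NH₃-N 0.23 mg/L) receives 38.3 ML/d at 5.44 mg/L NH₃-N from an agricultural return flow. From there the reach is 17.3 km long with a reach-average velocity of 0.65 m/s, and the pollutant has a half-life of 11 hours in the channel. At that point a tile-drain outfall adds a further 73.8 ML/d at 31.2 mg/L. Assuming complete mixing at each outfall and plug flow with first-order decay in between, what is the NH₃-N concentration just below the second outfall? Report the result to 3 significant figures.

Mass balance: C = (453.0·0.2300 + 38.30·5.440) / 491.3 = 312.5/491.3 = 0.6362 mg/L; combined flow 491.3 ML/d.
Travel time t = 17.3·1000 / 0.65 = 26620 s = 7.393 h.
Half-life 11 h → k = ln 2 / 11 = 0.06301 h⁻¹ = 1.512 d⁻¹.
Applying C = C₀e^(−kt): 0.6362 × 0.6276 = 0.3992 mg/L.
At the second outfall, C = (491.3·0.3992 + 73.80·31.20) / (491.3 + 73.80) = 4.422 mg/L.

4.42 mg/L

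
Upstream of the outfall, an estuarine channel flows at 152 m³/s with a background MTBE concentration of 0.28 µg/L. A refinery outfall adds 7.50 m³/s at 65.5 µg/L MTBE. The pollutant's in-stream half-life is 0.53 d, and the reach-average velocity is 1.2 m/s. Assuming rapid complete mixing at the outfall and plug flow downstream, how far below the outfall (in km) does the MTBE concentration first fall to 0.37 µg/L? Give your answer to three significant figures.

175 km

Conservation of mass: C = (152.0·0.2800 + 7.500·65.50) / 159.5 = 533.8/159.5 = 3.347 µg/L.
Half-life 0.53 d → k = ln 2 / 0.53 = 1.308 d⁻¹.
Set 3.347·exp(−k·t) = 0.37 → t = ln(3.347/0.37)/k = 145500 s = 40.41 h.
Distance = v·t = 1.2·145500 = 174600 m = 174.6 km.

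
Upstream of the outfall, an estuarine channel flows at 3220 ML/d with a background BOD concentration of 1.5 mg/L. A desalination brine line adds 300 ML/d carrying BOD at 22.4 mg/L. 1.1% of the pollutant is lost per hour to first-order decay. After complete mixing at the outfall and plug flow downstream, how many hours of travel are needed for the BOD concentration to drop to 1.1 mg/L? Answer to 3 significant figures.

Mixed concentration C = ΣQC/ΣQ = (3220·1.500 + 300.0·22.40) / 3520 = 11550/3520 = 3.281 mg/L.
1.1%/h lost → k = −ln(1 − 0.011) = 0.01106 h⁻¹.
3.281·exp(−k·t) = 1.1 → t = ln(3.281/1.1)/k = 355700 s = 98.81 h.

98.8 h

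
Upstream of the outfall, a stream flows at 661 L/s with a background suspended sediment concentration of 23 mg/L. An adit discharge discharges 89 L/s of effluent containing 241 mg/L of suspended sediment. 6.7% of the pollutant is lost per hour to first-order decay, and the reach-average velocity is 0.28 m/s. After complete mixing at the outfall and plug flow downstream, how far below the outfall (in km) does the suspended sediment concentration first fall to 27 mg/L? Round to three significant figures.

Flow-weighted average: C = (661.0·23.00 + 89.00·241.0) / 750.0 = 36650/750.0 = 48.87 mg/L.
6.7%/h lost → k = −ln(1 − 0.067) = 0.06935 h⁻¹.
Set 48.87·exp(−k·t) = 27 → t = ln(48.87/27)/k = 30800 s = 8.555 h.
Distance = v·t = 0.28·30800 = 8624 m = 8.624 km.

8.62 km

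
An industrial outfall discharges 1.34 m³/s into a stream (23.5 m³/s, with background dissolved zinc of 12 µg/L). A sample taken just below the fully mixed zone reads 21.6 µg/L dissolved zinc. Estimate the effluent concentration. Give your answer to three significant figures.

Mass balance: 23.50·12.00 + 1.340·Cₑ = 24.84·21.60
→ Cₑ = (24.84·21.60 − 23.50·12.00) / 1.340 = 190.0 µg/L.

190 µg/L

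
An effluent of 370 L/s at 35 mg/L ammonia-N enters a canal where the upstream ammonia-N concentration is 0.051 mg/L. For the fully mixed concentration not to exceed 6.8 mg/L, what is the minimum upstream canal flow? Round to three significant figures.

Set C_mix = 6.8: (Q·0.05100 + 370.0·35.00) / (Q + 370.0) = 6.8
→ Q = 370.0·(35.00 − 6.8)/(6.8 − 0.05100) = 1546 L/s.

1550 L/s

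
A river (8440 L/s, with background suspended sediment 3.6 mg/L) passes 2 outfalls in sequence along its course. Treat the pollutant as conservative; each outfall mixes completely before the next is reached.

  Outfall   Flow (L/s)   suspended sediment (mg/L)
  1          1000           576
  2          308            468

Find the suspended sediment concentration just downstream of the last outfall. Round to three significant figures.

Outfall 1: combined Q = 9440 L/s; C = (8440·3.600 + 1000·576.0)/9440 = 64.24 mg/L.
Outfall 2: combined Q = 9748 L/s; C = (9440·64.24 + 308.0·468.0)/9748 = 76.99 mg/L.

77.0 mg/L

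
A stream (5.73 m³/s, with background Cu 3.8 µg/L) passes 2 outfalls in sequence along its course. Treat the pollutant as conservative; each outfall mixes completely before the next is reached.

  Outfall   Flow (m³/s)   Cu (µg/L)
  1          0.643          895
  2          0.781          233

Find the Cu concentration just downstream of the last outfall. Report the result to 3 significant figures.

Outfall 1: combined Q = 6.373 m³/s; C = (5.730·3.800 + 0.6430·895.0)/6.373 = 93.72 µg/L.
Outfall 2: combined Q = 7.154 m³/s; C = (6.373·93.72 + 0.7810·233.0)/7.154 = 108.9 µg/L.

109 µg/L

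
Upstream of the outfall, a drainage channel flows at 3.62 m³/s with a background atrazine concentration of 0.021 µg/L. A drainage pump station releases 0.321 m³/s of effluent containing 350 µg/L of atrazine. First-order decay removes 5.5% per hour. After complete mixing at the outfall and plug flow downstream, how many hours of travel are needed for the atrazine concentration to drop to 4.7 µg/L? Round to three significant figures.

After mixing, C = (3.620·0.02100 + 0.3210·350.0) / 3.941 = 112.4/3.941 = 28.53 µg/L.
5.5%/h lost → k = −ln(1 − 0.055) = 0.05657 h⁻¹.
28.53·exp(−k·t) = 4.7 → t = ln(28.53/4.7)/k = 114800 s = 31.88 h.

31.9 h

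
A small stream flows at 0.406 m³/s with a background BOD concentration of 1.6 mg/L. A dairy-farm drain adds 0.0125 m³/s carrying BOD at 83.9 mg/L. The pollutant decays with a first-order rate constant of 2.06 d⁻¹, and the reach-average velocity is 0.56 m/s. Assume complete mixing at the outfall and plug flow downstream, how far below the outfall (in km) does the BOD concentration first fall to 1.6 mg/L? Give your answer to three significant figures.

Mass balance: C = (0.4060·1.600 + 0.01250·83.90) / 0.4185 = 1.698/0.4185 = 4.058 mg/L.
Set 4.058·exp(−k·t) = 1.6 → t = ln(4.058/1.6)/k = 39040 s = 10.84 h.
Distance = v·t = 0.56·39040 = 21860 m = 21.86 km.

21.9 km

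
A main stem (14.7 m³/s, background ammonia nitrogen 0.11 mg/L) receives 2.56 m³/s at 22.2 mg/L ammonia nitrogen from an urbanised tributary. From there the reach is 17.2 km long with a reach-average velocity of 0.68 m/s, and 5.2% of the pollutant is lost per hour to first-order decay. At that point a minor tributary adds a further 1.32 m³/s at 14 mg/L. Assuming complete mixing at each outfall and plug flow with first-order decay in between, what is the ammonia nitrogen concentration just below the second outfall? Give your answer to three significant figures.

3.16 mg/L

Mixed concentration C = ΣQC/ΣQ = (14.70·0.1100 + 2.560·22.20) / 17.26 = 58.45/17.26 = 3.386 mg/L; combined flow 17.26 m³/s.
Travel time t = 17.2·1000 / 0.68 = 25290 s = 7.026 h.
5.2%/h lost → k = −ln(1 − 0.052) = 0.05340 h⁻¹.
Applying C = C₀e^(−kt): 3.386 × 0.6872 = 2.327 mg/L.
Second outfall: C = (17.26·2.327 + 1.320·14.00)/18.58 = 3.156 mg/L.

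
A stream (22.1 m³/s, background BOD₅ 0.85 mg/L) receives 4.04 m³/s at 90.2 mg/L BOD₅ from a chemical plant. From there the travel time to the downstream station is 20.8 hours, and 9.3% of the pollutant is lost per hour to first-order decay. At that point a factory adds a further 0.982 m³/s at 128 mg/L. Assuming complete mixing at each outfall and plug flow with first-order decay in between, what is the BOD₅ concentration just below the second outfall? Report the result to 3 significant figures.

6.49 mg/L

After mixing, C = (22.10·0.8500 + 4.040·90.20) / 26.14 = 383.2/26.14 = 14.66 mg/L; combined flow 26.14 m³/s.
9.3%/h lost → k = −ln(1 − 0.093) = 0.09761 h⁻¹.
Applying C = C₀e^(−kt): 14.66 × 0.1313 = 1.925 mg/L.
Second outfall: C = (26.14·1.925 + 0.9820·128.0)/27.12 = 6.489 mg/L.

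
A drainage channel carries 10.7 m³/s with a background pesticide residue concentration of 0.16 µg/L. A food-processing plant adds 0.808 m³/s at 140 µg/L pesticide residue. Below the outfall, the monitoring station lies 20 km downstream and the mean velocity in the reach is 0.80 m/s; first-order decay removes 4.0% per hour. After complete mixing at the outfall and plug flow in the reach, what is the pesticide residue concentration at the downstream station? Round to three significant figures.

7.52 µg/L

Mixed concentration C = ΣQC/ΣQ = (10.70·0.1600 + 0.8080·140.0) / 11.51 = 114.8/11.51 = 9.978 µg/L.
Travel time t = 20·1000 / 0.80 = 25000 s = 6.944 h.
4.0%/h lost → k = −ln(1 − 0.04) = 0.04082 h⁻¹.
After decay, C = 9.978 × e^(−kt) = 9.978 × 0.7532 = 7.515 µg/L.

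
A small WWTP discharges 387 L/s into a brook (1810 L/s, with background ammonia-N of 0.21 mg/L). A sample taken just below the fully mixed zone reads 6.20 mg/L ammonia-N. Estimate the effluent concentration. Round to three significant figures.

Mass balance: 1810·0.2100 + 387.0·Cₑ = 2197·6.200
→ Cₑ = (2197·6.200 − 1810·0.2100) / 387.0 = 34.22 mg/L.

34.2 mg/L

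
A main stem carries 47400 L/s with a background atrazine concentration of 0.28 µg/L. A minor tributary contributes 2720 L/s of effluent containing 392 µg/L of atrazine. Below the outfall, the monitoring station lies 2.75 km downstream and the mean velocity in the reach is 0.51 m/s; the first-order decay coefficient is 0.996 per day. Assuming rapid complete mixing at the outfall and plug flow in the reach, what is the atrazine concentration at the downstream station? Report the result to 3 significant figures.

20.2 µg/L

After mixing, C = (47400·0.2800 + 2720·392.0) / 50120 = 1080000/50120 = 21.54 µg/L.
Travel time t = 2.75·1000 / 0.51 = 5392 s = 1.498 h.
Applying C = C₀e^(−kt): 21.54 × 0.9397 = 20.24 µg/L.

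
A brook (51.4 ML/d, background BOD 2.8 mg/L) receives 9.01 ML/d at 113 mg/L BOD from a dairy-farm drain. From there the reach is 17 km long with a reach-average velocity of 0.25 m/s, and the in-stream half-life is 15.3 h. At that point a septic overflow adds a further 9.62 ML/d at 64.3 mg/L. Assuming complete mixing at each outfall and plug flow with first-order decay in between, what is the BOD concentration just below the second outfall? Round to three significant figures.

Conservation of mass: C = (51.40·2.800 + 9.010·113.0) / 60.41 = 1162/60.41 = 19.24 mg/L; combined flow 60.41 ML/d.
Travel time t = 17·1000 / 0.25 = 68000 s = 18.89 h.
Half-life 15.3 h → k = ln 2 / 15.3 = 0.04530 h⁻¹ = 1.087 d⁻¹.
Decay over the reach: 19.24·exp(−kt) = 19.24·0.4250 = 8.175 mg/L.
At the second outfall, C = (60.41·8.175 + 9.620·64.30) / (60.41 + 9.620) = 15.88 mg/L.

15.9 mg/L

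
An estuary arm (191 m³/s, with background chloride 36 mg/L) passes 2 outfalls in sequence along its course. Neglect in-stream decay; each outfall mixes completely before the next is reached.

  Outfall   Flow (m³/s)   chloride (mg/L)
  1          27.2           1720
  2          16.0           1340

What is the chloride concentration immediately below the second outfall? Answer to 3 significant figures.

321 mg/L

Outfall 1: combined Q = 218.2 m³/s; C = (191.0·36.00 + 27.20·1720)/218.2 = 245.9 mg/L.
Outfall 2: combined Q = 234.2 m³/s; C = (218.2·245.9 + 16.00·1340)/234.2 = 320.7 mg/L.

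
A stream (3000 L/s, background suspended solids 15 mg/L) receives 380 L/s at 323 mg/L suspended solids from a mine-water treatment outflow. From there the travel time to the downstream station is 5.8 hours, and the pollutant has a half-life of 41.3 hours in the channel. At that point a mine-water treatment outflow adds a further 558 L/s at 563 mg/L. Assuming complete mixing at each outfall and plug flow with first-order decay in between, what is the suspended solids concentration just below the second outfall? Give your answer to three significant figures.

118 mg/L

Mixed concentration C = ΣQC/ΣQ = (3000·15.00 + 380.0·323.0) / 3380 = 167700/3380 = 49.63 mg/L; combined flow 3380 L/s.
Half-life 41.3 h → k = ln 2 / 41.3 = 0.01678 h⁻¹ = 0.4028 d⁻¹.
Applying C = C₀e^(−kt): 49.63 × 0.9072 = 45.02 mg/L.
Second outfall: C = (3380·45.02 + 558.0·563.0)/3938 = 118.4 mg/L.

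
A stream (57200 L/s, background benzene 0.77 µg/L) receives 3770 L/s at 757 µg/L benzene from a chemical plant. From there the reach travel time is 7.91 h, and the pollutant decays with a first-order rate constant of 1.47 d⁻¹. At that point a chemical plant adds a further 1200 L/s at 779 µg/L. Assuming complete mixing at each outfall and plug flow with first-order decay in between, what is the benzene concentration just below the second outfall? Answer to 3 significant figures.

Mass balance: C = (57200·0.7700 + 3770·757.0) / 60970 = 2898000/60970 = 47.53 µg/L; combined flow 60970 L/s.
After decay, C = 47.53 × e^(−kt) = 47.53 × 0.6160 = 29.28 µg/L.
At the second outfall, C = (60970·29.28 + 1200·779.0) / (60970 + 1200) = 43.75 µg/L.

43.8 µg/L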